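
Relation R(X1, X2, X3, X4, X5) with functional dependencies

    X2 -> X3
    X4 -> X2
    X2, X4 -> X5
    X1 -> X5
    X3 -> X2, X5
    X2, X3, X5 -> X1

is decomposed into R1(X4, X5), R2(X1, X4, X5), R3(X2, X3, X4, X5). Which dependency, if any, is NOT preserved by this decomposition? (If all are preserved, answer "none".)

Check X2, X3, X5 → X1: no single fragment contains all of {X1, X2, X3, X5}, and the restricted closure of {X2, X3, X5} across the fragments never reaches {X1}.
X2 → X3 is preserved.
X4 → X2 is preserved.
X2, X4 → X5 is preserved.
X1 → X5 is preserved.
X3 → X2, X5 is preserved.

X2, X3, X5 -> X1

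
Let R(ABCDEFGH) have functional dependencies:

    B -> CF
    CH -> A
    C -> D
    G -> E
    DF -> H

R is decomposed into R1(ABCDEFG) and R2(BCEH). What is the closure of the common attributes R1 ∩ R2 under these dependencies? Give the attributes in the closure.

ABCDEFH

R1 ∩ R2 = {BCE}.
B → CF applies, adding F
C → D applies, adding D
DF → H applies, adding H
CH → A applies, adding A
Closure: {ABCDEFH}.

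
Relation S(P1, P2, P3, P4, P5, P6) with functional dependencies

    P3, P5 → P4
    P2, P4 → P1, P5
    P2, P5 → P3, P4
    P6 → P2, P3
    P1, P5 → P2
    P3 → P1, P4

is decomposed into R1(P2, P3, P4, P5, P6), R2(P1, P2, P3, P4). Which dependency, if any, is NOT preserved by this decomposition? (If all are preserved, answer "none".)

P1, P5 → P2

Check P1, P5 → P2: no single fragment contains all of {P1, P2, P5}, and the restricted closure of {P1, P5} across the fragments never reaches {P2}.
P3, P5 → P4 is preserved.
P2, P4 → P1, P5 is preserved.
P2, P5 → P3, P4 is preserved.
P6 → P2, P3 is preserved.
P3 → P1, P4 is preserved.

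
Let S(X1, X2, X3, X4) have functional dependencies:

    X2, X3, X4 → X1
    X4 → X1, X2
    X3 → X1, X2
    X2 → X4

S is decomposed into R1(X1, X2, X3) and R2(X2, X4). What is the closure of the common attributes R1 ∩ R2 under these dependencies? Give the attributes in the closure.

R1 ∩ R2 = {X2}.
X2 → X4 applies, adding X4
X4 → X1, X2 applies, adding X1
Closure: {X1, X2, X4}.

X1, X2, X4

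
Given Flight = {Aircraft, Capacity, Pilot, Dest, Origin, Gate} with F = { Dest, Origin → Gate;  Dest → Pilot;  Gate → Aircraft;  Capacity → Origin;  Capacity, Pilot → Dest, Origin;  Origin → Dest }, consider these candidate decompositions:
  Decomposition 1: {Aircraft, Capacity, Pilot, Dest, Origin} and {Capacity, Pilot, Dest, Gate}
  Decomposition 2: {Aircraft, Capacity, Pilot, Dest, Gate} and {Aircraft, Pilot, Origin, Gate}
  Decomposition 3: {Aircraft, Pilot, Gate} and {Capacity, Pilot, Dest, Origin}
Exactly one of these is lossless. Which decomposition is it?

Decomposition 1: common = {Capacity, Pilot, Dest}, closure = {Aircraft, Capacity, Pilot, Dest, Origin, Gate} → lossless.
Decomposition 2: common = {Aircraft, Pilot, Gate}, closure = {Aircraft, Pilot, Gate} → lossy.
Decomposition 3: common = {Pilot}, closure = {Pilot} → lossy.

Decomposition 1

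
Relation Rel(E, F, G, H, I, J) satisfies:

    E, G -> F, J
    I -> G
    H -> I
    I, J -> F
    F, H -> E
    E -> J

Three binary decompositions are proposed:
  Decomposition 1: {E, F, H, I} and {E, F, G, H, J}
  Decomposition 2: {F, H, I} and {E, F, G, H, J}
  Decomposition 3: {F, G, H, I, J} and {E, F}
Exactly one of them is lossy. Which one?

Decomposition 3

Decomposition 1: common = {E, F, H}, closure = {E, F, G, H, I, J} → lossless.
Decomposition 2: common = {F, H}, closure = {E, F, G, H, I, J} → lossless.
Decomposition 3: common = {F}, closure = {F} → lossy.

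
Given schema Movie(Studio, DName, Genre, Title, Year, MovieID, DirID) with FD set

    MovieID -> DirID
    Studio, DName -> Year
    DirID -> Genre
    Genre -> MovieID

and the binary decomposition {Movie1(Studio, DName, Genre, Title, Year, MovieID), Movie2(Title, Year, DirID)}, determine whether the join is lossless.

No

Common attributes: Movie1 ∩ Movie2 = {Title, Year}.
No dependency enlarges {Title, Year}, so (Title, Year)⁺ = {Title, Year}.
The closure contains neither all of Movie1 = {Studio, DName, Genre, Title, Year, MovieID} nor all of Movie2 = {Title, Year, DirID}, so the common attributes are not a superkey of either fragment. The join is lossy.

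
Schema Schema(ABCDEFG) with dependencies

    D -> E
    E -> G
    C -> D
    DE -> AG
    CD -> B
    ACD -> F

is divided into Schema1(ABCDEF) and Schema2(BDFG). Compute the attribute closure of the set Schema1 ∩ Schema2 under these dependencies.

Schema1 ∩ Schema2 = {BDF}.
D → E applies, adding E
E → G applies, adding G
DE → AG applies, adding A
Closure: {ABDEFG}.

ABDEFG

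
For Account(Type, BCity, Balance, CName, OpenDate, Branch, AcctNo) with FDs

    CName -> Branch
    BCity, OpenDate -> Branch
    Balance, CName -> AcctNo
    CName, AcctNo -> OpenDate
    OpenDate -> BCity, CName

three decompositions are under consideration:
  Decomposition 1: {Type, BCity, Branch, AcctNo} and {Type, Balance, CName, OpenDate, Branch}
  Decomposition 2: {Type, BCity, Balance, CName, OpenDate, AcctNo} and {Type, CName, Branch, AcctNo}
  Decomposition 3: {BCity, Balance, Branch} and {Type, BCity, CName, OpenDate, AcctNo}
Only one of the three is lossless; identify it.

Decomposition 2

Decomposition 1: common = {Type, Branch}, closure = {Type, Branch} → lossy.
Decomposition 2: common = {Type, CName, AcctNo}, closure = {Type, BCity, CName, OpenDate, Branch, AcctNo} → lossless.
Decomposition 3: common = {BCity}, closure = {BCity} → lossy.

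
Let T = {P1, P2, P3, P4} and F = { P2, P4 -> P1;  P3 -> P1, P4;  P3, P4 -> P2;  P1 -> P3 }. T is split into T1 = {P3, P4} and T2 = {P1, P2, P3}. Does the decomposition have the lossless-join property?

Common attributes: T1 ∩ T2 = {P3}.
Closure of {P3}: P3 → P1, P4 applies, adding P1, P4; P3, P4 → P2 applies, adding P2. So (P3)⁺ = {P1, P2, P3, P4}.
This closure contains every attribute of T1, so T1 ∩ T2 → T1. The join is lossless.

Yes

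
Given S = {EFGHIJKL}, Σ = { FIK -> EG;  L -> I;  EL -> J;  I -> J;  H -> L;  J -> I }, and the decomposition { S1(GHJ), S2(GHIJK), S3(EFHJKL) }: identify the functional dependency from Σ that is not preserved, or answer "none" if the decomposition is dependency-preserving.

FIK -> EG

Check FIK → EG: no single fragment contains all of {EFGIK}, and the restricted closure of {FIK} across the fragments never reaches {EG}.
L → I is preserved.
EL → J is preserved.
I → J is preserved.
H → L is preserved.
J → I is preserved.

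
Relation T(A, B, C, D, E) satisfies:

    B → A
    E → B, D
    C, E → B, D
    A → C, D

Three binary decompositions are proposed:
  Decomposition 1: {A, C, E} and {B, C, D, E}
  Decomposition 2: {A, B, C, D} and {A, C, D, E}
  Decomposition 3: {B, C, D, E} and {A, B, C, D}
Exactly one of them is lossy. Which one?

Decomposition 2

Decomposition 1: common = {C, E}, closure = {A, B, C, D, E} → lossless.
Decomposition 2: common = {A, C, D}, closure = {A, C, D} → lossy.
Decomposition 3: common = {B, C, D}, closure = {A, B, C, D} → lossless.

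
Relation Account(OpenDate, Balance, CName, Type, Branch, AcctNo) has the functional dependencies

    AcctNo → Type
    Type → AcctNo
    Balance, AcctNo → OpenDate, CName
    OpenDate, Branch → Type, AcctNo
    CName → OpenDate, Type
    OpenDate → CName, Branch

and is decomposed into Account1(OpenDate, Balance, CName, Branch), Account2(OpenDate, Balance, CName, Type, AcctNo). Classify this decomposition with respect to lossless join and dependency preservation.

Lossless test: (OpenDate, Balance, CName)⁺ = {OpenDate, Balance, CName, Type, Branch, AcctNo}, which contains all of one fragment — lossless.
Dependency preservation: OpenDate, Branch → Type, AcctNo is not contained in any single fragment, but the restricted closure of its left-hand side across the fragments still reaches the right-hand side; the remaining FDs each lie inside some fragment. All dependencies are preserved.

lossless and dependency-preserving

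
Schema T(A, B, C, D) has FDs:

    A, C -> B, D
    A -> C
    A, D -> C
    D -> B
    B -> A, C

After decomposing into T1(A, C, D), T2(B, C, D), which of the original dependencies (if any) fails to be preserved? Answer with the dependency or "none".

none

A, C → B, D: restricted closure across fragments reaches B, D.
A → C lies within T1.
A, D → C lies within T1.
D → B lies within T2.
B → A, C: restricted closure across fragments reaches A, C.
Every dependency is enforceable on the fragments, so the decomposition is dependency-preserving.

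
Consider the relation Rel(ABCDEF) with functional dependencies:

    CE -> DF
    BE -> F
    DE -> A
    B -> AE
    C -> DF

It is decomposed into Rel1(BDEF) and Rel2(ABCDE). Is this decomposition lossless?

Common attributes: Rel1 ∩ Rel2 = {BDE}.
Closure of {BDE}: BE → F applies, adding F; DE → A applies, adding A. So (BDE)⁺ = {ABDEF}.
This closure contains every attribute of Rel1, so Rel1 ∩ Rel2 → Rel1. The join is lossless.

Yes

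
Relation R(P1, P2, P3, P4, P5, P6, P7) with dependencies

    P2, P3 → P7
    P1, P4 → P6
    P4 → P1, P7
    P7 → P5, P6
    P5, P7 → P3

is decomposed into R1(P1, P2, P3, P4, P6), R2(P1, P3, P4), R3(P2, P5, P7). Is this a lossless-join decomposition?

No

Chase test. Columns are P1, P2, P3, P4, P5, P6, P7; row i has aⱼ where attribute j ∈ Ri, else bᵢⱼ.
Initial tableau (one row per fragment):
  row 1: a1 a2 a3 a4 b15 a6 b17
  row 2: a1 b22 a3 a4 b25 b26 b27
  row 3: b31 a2 b33 b34 a5 b36 a7
Rows 1 and 2 agree on P1, P4; apply P1, P4→P6 and equate their P6 entries.
Rows 1 and 2 agree on P4; apply P4→P1, P7 and equate their P1, P7 entries.
Rows 1 and 2 agree on P7; apply P7→P5, P6 and equate their P5, P6 entries.
No row becomes fully distinguished — the join is lossy.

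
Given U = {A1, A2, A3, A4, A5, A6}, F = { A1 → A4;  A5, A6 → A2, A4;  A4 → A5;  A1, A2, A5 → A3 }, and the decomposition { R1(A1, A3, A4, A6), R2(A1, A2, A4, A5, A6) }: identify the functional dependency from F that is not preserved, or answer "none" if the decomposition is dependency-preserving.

Check A1, A2, A5 → A3: no single fragment contains all of {A1, A2, A3, A5}, and the restricted closure of {A1, A2, A5} across the fragments never reaches {A3}.
A1 → A4 is preserved.
A5, A6 → A2, A4 is preserved.
A4 → A5 is preserved.

A1, A2, A5 → A3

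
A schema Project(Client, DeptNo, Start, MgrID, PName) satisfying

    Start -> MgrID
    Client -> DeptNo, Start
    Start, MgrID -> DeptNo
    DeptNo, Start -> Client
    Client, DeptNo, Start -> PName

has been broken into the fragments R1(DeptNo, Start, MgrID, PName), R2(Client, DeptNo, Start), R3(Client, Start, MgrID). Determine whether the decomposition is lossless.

Yes

Chase test. Columns are Client, DeptNo, Start, MgrID, PName; row i has aⱼ where attribute j ∈ Ri, else bᵢⱼ.
Initial tableau (one row per fragment):
  row 1: b11 a2 a3 a4 a5
  row 2: a1 a2 a3 b24 b25
  row 3: a1 b32 a3 a4 b35
Rows 1 and 2 agree on Start; apply Start→MgrID and equate their MgrID entries.
Rows 2 and 3 agree on Client; apply Client→DeptNo, Start and equate their DeptNo, Start entries.
Rows 1 and 2 agree on DeptNo, Start; apply DeptNo, Start→Client and equate their Client entries.
Rows 1 and 2 agree on Client, DeptNo, Start; apply Client, DeptNo, Start→PName and equate their PName entries.
Rows 1 and 3 agree on Client, DeptNo, Start; apply Client, DeptNo, Start→PName and equate their PName entries.
Row 1 is now all distinguished symbols — the join is lossless.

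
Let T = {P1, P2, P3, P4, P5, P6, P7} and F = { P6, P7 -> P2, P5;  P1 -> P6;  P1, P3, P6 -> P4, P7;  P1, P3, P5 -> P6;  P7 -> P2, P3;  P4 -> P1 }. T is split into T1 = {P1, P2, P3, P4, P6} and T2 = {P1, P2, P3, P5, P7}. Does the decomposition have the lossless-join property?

Yes

Common attributes: T1 ∩ T2 = {P1, P2, P3}.
Closure of {P1, P2, P3}: P1 → P6 applies, adding P6; P1, P3, P6 → P4, P7 applies, adding P4, P7; P6, P7 → P2, P5 applies, adding P5. So (P1, P2, P3)⁺ = {P1, P2, P3, P4, P5, P6, P7}.
This closure contains every attribute of T1, so T1 ∩ T2 → T1. The join is lossless.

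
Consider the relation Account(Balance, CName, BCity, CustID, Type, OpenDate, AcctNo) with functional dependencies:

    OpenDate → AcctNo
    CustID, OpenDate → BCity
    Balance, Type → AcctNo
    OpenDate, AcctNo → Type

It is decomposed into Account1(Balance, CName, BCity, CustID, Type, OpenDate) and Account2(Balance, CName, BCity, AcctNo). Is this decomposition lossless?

Common attributes: Account1 ∩ Account2 = {Balance, CName, BCity}.
No dependency enlarges {Balance, CName, BCity}, so (Balance, CName, BCity)⁺ = {Balance, CName, BCity}.
The closure contains neither all of Account1 = {Balance, CName, BCity, CustID, Type, OpenDate} nor all of Account2 = {Balance, CName, BCity, AcctNo}, so the common attributes are not a superkey of either fragment. The join is lossy.

No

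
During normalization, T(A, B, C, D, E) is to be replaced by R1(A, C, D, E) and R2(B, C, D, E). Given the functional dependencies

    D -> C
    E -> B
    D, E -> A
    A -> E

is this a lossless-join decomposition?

Common attributes: R1 ∩ R2 = {C, D, E}.
Closure of {C, D, E}: E → B applies, adding B; D, E → A applies, adding A. So (C, D, E)⁺ = {A, B, C, D, E}.
This closure contains every attribute of R1, so R1 ∩ R2 → R1. The join is lossless.

Yes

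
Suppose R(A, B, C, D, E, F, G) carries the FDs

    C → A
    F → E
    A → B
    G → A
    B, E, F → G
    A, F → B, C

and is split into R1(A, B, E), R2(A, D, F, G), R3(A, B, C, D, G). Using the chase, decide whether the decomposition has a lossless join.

No

Chase test. Columns are A, B, C, D, E, F, G; row i has aⱼ where attribute j ∈ Ri, else bᵢⱼ.
Initial tableau (one row per fragment):
  row 1: a1 a2 b13 b14 a5 b16 b17
  row 2: a1 b22 b23 a4 b25 a6 a7
  row 3: a1 a2 a3 a4 b35 b36 a7
Rows 1 and 2 agree on A; apply A→B and equate their B entries.
No row becomes fully distinguished — the join is lossy.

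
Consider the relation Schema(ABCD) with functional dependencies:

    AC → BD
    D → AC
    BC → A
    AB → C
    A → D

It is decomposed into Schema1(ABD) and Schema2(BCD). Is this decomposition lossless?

Common attributes: Schema1 ∩ Schema2 = {BD}.
Closure of {BD}: D → AC applies, adding AC. So (BD)⁺ = {ABCD}.
This closure contains every attribute of Schema1, so Schema1 ∩ Schema2 → Schema1. The join is lossless.

Yes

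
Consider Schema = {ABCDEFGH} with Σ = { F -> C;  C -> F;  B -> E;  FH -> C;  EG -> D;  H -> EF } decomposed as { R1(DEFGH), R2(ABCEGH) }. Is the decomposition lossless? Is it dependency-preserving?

Lossless test: (EGH)⁺ = {CDEFGH}, which contains all of one fragment — lossless.
Dependency preservation: the restricted closure of {F} across the fragments never reaches {C}, so F → C cannot be enforced without a join — not preserved.

lossless but not dependency-preserving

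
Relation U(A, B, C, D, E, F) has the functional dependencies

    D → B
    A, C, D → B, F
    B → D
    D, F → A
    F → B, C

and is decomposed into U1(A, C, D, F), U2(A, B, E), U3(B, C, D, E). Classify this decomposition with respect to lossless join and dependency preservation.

Lossless test (chase): Rows 1 and 3 agree on D; apply D→B and equate their B entries. Rows 1 and 2 agree on B; apply B→D and equate their D entries. No row becomes fully distinguished — the join is lossy.
Dependency preservation: A, C, D → B, F; F → B, C are not contained in any single fragment, but the restricted closure of each left-hand side across the fragments still reaches the right-hand side; the remaining FDs each lie inside some fragment. All dependencies are preserved.

lossy but dependency-preserving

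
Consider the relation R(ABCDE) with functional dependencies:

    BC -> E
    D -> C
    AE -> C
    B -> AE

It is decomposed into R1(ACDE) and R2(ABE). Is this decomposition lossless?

No

Common attributes: R1 ∩ R2 = {AE}.
Closure of {AE}: AE → C applies, adding C. So (AE)⁺ = {ACE}.
The closure contains neither all of R1 = {ACDE} nor all of R2 = {ABE}, so the common attributes are not a superkey of either fragment. The join is lossy.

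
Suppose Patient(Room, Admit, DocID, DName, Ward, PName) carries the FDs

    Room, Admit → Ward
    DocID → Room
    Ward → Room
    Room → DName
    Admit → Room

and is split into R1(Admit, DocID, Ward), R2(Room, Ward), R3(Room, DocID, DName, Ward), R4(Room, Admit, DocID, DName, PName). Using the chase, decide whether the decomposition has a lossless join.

Chase test. Columns are Room, Admit, DocID, DName, Ward, PName; row i has aⱼ where attribute j ∈ Ri, else bᵢⱼ.
Initial tableau (one row per fragment):
  row 1: b11 a2 a3 b14 a5 b16
  row 2: a1 b22 b23 b24 a5 b26
  row 3: a1 b32 a3 a4 a5 b36
  row 4: a1 a2 a3 a4 b45 a6
Rows 1 and 3 agree on DocID; apply DocID→Room and equate their Room entries.
Rows 1 and 2 agree on Room; apply Room→DName and equate their DName entries.
Rows 1 and 3 agree on Room; apply Room→DName and equate their DName entries.
Rows 1 and 4 agree on Room, Admit; apply Room, Admit→Ward and equate their Ward entries.
Row 4 is now all distinguished symbols — the join is lossless.

Yes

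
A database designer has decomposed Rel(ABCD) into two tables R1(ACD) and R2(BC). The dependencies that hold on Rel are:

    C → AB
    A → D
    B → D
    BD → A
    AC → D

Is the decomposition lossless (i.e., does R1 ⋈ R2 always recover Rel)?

Yes

Common attributes: R1 ∩ R2 = {C}.
Closure of {C}: C → AB applies, adding AB; A → D applies, adding D. So (C)⁺ = {ABCD}.
This closure contains every attribute of R1, so R1 ∩ R2 → R1. The join is lossless.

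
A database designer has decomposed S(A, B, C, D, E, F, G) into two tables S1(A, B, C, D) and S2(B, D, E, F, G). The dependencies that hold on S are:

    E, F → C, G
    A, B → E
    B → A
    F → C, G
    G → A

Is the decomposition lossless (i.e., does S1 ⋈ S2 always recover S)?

Common attributes: S1 ∩ S2 = {B, D}.
Closure of {B, D}: B → A applies, adding A; A, B → E applies, adding E. So (B, D)⁺ = {A, B, D, E}.
The closure contains neither all of S1 = {A, B, C, D} nor all of S2 = {B, D, E, F, G}, so the common attributes are not a superkey of either fragment. The join is lossy.

No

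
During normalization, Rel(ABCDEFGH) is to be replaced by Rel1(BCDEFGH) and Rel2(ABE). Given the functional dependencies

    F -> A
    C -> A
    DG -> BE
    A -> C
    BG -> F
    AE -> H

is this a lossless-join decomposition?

Common attributes: Rel1 ∩ Rel2 = {BE}.
No dependency enlarges {BE}, so (BE)⁺ = {BE}.
The closure contains neither all of Rel1 = {BCDEFGH} nor all of Rel2 = {ABE}, so the common attributes are not a superkey of either fragment. The join is lossy.

No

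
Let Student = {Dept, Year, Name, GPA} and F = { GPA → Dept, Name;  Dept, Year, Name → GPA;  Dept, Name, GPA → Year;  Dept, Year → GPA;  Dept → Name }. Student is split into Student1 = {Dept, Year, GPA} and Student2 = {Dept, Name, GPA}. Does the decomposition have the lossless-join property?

Common attributes: Student1 ∩ Student2 = {Dept, GPA}.
Closure of {Dept, GPA}: GPA → Dept, Name applies, adding Name; Dept, Name, GPA → Year applies, adding Year. So (Dept, GPA)⁺ = {Dept, Year, Name, GPA}.
This closure contains every attribute of Student1, so Student1 ∩ Student2 → Student1. The join is lossless.

Yes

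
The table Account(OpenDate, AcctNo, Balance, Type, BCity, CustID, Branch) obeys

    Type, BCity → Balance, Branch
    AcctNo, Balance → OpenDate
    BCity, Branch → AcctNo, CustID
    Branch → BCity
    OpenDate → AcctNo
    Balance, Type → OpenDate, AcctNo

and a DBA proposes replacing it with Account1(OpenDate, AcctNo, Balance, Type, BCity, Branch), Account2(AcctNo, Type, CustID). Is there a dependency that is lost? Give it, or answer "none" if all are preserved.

Check BCity, Branch → AcctNo, CustID: no single fragment contains all of {AcctNo, BCity, CustID, Branch}, and the restricted closure of {BCity, Branch} across the fragments never reaches {AcctNo, CustID}.
Type, BCity → Balance, Branch is preserved.
AcctNo, Balance → OpenDate is preserved.
Branch → BCity is preserved.
OpenDate → AcctNo is preserved.
Balance, Type → OpenDate, AcctNo is preserved.

BCity, Branch → AcctNo, CustID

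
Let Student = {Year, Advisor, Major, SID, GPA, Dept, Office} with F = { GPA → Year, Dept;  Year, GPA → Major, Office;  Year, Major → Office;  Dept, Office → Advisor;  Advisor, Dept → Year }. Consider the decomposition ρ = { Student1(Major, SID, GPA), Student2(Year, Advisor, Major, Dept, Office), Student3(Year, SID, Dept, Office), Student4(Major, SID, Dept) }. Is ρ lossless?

No

Chase test. Columns are Year, Advisor, Major, SID, GPA, Dept, Office; row i has aⱼ where attribute j ∈ Studenti, else bᵢⱼ.
Initial tableau (one row per fragment):
  row 1: b11 b12 a3 a4 a5 b16 b17
  row 2: a1 a2 a3 b24 b25 a6 a7
  row 3: a1 b32 b33 a4 b35 a6 a7
  row 4: b41 b42 a3 a4 b45 a6 b47
Rows 2 and 3 agree on Dept, Office; apply Dept, Office→Advisor and equate their Advisor entries.
No row becomes fully distinguished — the join is lossy.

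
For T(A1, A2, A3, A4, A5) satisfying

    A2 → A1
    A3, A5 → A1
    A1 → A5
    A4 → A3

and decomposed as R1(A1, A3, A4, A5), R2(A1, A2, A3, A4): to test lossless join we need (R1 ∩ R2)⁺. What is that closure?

A1, A3, A4, A5

R1 ∩ R2 = {A1, A3, A4}.
A1 → A5 applies, adding A5
Closure: {A1, A3, A4, A5}.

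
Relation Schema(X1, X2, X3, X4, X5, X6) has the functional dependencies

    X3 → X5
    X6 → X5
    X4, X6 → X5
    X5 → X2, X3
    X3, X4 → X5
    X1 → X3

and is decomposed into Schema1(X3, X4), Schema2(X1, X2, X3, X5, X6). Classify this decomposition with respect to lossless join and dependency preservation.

lossy but dependency-preserving

Lossless test: (X3)⁺ = {X2, X3, X5}, which is a superkey of neither fragment — lossy.
Dependency preservation: X4, X6 → X5; X3, X4 → X5 are not contained in any single fragment, but the restricted closure of each left-hand side across the fragments still reaches the right-hand side; the remaining FDs each lie inside some fragment. All dependencies are preserved.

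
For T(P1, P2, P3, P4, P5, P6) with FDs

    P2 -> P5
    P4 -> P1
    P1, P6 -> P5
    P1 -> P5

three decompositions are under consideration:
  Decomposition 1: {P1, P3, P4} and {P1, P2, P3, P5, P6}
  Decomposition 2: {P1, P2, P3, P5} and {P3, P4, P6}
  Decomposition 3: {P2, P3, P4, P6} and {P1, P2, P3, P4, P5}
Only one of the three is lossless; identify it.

Decomposition 1: common = {P1, P3}, closure = {P1, P3, P5} → lossy.
Decomposition 2: common = {P3}, closure = {P3} → lossy.
Decomposition 3: common = {P2, P3, P4}, closure = {P1, P2, P3, P4, P5} → lossless.

Decomposition 3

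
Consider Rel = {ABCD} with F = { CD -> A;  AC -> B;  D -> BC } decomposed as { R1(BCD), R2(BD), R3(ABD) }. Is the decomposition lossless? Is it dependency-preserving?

lossless but not dependency-preserving

Lossless test (chase): Rows 1 and 2 agree on D; apply D→BC and equate their BC entries. Rows 1 and 3 agree on D; apply D→BC and equate their BC entries. Rows 1 and 2 agree on CD; apply CD→A and equate their A entries. Rows 1 and 3 agree on CD; apply CD→A and equate their A entries. Row 1 is now all distinguished symbols — the join is lossless.
Dependency preservation: the restricted closure of {AC} across the fragments never reaches {B}, so AC → B cannot be enforced without a join — not preserved.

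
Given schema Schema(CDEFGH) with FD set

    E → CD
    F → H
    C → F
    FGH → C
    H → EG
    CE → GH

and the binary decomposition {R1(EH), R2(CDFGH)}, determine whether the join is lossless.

Common attributes: R1 ∩ R2 = {H}.
Closure of {H}: H → EG applies, adding EG; E → CD applies, adding CD; C → F applies, adding F. So (H)⁺ = {CDEFGH}.
This closure contains every attribute of R1, so R1 ∩ R2 → R1. The join is lossless.

Yes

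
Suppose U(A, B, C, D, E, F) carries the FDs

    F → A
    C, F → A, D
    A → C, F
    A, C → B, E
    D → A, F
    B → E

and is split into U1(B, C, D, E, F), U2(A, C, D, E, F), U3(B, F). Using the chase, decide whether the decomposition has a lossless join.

Yes

Chase test. Columns are A, B, C, D, E, F; row i has aⱼ where attribute j ∈ Ui, else bᵢⱼ.
Initial tableau (one row per fragment):
  row 1: b11 a2 a3 a4 a5 a6
  row 2: a1 b22 a3 a4 a5 a6
  row 3: b31 a2 b33 b34 b35 a6
Rows 1 and 2 agree on F; apply F→A and equate their A entries.
Rows 1 and 3 agree on F; apply F→A and equate their A entries.
Rows 1 and 3 agree on A; apply A→C, F and equate their C, F entries.
Rows 1 and 2 agree on A, C; apply A, C→B, E and equate their B, E entries.
Rows 1 and 3 agree on A, C; apply A, C→B, E and equate their B, E entries.
Rows 1 and 3 agree on C, F; apply C, F→A, D and equate their A, D entries.
Row 1 is now all distinguished symbols — the join is lossless.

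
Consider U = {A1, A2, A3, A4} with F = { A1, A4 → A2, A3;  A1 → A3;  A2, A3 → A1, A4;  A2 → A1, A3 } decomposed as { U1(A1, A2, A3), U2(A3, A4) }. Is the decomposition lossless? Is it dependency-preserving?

lossy and not dependency-preserving

Lossless test: (A3)⁺ = {A3}, which is a superkey of neither fragment — lossy.
Dependency preservation: the restricted closure of {A1, A4} across the fragments never reaches {A2, A3}, so A1, A4 → A2, A3 cannot be enforced without a join — not preserved.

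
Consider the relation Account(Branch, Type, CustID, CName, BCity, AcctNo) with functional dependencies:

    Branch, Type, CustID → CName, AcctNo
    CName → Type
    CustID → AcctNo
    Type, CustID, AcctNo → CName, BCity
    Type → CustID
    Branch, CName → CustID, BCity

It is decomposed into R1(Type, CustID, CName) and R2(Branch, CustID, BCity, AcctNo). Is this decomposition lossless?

No

Common attributes: R1 ∩ R2 = {CustID}.
Closure of {CustID}: CustID → AcctNo applies, adding AcctNo. So (CustID)⁺ = {CustID, AcctNo}.
The closure contains neither all of R1 = {Type, CustID, CName} nor all of R2 = {Branch, CustID, BCity, AcctNo}, so the common attributes are not a superkey of either fragment. The join is lossy.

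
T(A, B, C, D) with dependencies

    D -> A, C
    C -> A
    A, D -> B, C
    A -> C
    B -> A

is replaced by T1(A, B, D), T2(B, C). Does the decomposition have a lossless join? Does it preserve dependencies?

Lossless test: (B)⁺ = {A, B, C}, which contains all of one fragment — lossless.
Dependency preservation: the restricted closure of {C} across the fragments never reaches {A}, so C → A cannot be enforced without a join — not preserved.

lossless but not dependency-preserving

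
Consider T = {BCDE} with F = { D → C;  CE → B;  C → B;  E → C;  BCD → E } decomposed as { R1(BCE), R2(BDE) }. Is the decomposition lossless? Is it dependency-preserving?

lossless and dependency-preserving

Lossless test: (BE)⁺ = {BCE}, which contains all of one fragment — lossless.
Dependency preservation: D → C; BCD → E are not contained in any single fragment, but the restricted closure of each left-hand side across the fragments still reaches the right-hand side; the remaining FDs each lie inside some fragment. All dependencies are preserved.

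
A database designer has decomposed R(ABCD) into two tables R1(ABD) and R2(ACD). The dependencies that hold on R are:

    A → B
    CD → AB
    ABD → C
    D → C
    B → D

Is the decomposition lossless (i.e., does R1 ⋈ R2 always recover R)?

Common attributes: R1 ∩ R2 = {AD}.
Closure of {AD}: A → B applies, adding B; ABD → C applies, adding C. So (AD)⁺ = {ABCD}.
This closure contains every attribute of R1, so R1 ∩ R2 → R1. The join is lossless.

Yes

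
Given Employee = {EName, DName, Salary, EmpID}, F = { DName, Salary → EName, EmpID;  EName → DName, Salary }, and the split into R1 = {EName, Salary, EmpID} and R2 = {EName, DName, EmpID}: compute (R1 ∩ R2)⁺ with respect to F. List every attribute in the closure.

EName, DName, Salary, EmpID

R1 ∩ R2 = {EName, EmpID}.
EName → DName, Salary applies, adding DName, Salary
Closure: {EName, DName, Salary, EmpID}.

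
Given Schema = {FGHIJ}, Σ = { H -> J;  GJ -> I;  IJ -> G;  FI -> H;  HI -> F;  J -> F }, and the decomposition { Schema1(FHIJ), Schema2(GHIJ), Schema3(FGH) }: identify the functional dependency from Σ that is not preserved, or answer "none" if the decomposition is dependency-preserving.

none

H → J lies within Schema1.
GJ → I lies within Schema2.
IJ → G lies within Schema2.
FI → H lies within Schema1.
HI → F lies within Schema1.
J → F lies within Schema1.
Every dependency is enforceable on the fragments, so the decomposition is dependency-preserving.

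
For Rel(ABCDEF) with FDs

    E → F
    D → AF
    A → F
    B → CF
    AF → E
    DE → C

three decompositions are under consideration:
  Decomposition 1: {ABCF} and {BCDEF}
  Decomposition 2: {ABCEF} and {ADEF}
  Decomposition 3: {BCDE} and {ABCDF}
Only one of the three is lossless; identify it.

Decomposition 1: common = {BCF}, closure = {BCF} → lossy.
Decomposition 2: common = {AEF}, closure = {AEF} → lossy.
Decomposition 3: common = {BCD}, closure = {ABCDEF} → lossless.

Decomposition 3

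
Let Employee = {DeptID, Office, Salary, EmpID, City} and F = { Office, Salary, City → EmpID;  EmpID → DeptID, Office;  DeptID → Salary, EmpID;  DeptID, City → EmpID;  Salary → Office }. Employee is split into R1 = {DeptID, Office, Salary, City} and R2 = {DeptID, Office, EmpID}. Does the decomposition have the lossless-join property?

Common attributes: R1 ∩ R2 = {DeptID, Office}.
Closure of {DeptID, Office}: DeptID → Salary, EmpID applies, adding Salary, EmpID. So (DeptID, Office)⁺ = {DeptID, Office, Salary, EmpID}.
This closure contains every attribute of R2, so R1 ∩ R2 → R2. The join is lossless.

Yes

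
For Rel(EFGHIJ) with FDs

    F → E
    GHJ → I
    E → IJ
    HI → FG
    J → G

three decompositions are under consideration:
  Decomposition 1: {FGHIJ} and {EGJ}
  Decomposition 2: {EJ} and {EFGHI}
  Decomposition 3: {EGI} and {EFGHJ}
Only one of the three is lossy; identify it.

Decomposition 1

Decomposition 1: common = {GJ}, closure = {GJ} → lossy.
Decomposition 2: common = {E}, closure = {EGIJ} → lossless.
Decomposition 3: common = {EG}, closure = {EGIJ} → lossless.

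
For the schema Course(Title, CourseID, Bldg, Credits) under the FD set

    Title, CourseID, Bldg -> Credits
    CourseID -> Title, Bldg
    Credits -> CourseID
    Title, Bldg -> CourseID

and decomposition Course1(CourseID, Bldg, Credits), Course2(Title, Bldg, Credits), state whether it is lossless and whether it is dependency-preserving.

lossless and dependency-preserving

Lossless test: (Bldg, Credits)⁺ = {Title, CourseID, Bldg, Credits}, which contains all of one fragment — lossless.
Dependency preservation: Title, CourseID, Bldg → Credits; CourseID → Title, Bldg; Title, Bldg → CourseID are not contained in any single fragment, but the restricted closure of each left-hand side across the fragments still reaches the right-hand side; the remaining FDs each lie inside some fragment. All dependencies are preserved.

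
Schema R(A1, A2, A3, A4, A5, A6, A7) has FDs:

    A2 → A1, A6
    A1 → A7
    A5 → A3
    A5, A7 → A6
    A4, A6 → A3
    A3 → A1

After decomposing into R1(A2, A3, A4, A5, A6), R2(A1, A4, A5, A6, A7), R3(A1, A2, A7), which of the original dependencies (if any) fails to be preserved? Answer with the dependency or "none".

Check A3 → A1: no single fragment contains all of {A1, A3}, and the restricted closure of {A3} across the fragments never reaches {A1}.
A2 → A1, A6 is preserved.
A1 → A7 is preserved.
A5 → A3 is preserved.
A5, A7 → A6 is preserved.
A4, A6 → A3 is preserved.

A3 → A1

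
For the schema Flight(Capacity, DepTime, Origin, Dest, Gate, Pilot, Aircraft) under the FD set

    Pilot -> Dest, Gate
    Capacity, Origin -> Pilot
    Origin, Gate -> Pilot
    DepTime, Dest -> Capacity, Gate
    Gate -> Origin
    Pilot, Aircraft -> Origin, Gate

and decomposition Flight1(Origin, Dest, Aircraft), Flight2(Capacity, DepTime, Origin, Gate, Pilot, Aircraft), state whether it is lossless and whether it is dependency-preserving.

lossy and not dependency-preserving

Lossless test: (Origin, Aircraft)⁺ = {Origin, Aircraft}, which is a superkey of neither fragment — lossy.
Dependency preservation: the restricted closure of {Pilot} across the fragments never reaches {Dest, Gate}, so Pilot → Dest, Gate cannot be enforced without a join — not preserved.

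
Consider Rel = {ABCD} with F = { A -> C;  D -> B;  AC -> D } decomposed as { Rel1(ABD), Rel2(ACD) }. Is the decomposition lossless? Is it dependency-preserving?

Lossless test: (AD)⁺ = {ABCD}, which contains all of one fragment — lossless.
Dependency preservation: every FD's attributes lie within a single fragment, so each can be enforced locally — preserved.

lossless and dependency-preserving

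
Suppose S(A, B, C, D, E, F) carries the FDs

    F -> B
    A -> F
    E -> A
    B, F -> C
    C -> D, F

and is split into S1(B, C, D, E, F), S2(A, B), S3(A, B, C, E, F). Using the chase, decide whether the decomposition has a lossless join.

Chase test. Columns are A, B, C, D, E, F; row i has aⱼ where attribute j ∈ Si, else bᵢⱼ.
Initial tableau (one row per fragment):
  row 1: b11 a2 a3 a4 a5 a6
  row 2: a1 a2 b23 b24 b25 b26
  row 3: a1 a2 a3 b34 a5 a6
Rows 2 and 3 agree on A; apply A→F and equate their F entries.
Rows 1 and 3 agree on E; apply E→A and equate their A entries.
Rows 1 and 2 agree on B, F; apply B, F→C and equate their C entries.
Rows 1 and 2 agree on C; apply C→D, F and equate their D, F entries.
Rows 1 and 3 agree on C; apply C→D, F and equate their D, F entries.
Row 1 is now all distinguished symbols — the join is lossless.

Yes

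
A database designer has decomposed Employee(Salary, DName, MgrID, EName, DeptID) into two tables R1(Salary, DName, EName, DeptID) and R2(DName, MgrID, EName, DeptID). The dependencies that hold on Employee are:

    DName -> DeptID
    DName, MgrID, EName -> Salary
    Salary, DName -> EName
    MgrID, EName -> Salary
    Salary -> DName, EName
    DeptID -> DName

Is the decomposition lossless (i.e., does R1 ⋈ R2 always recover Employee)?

Common attributes: R1 ∩ R2 = {DName, EName, DeptID}.
No dependency enlarges {DName, EName, DeptID}, so (DName, EName, DeptID)⁺ = {DName, EName, DeptID}.
The closure contains neither all of R1 = {Salary, DName, EName, DeptID} nor all of R2 = {DName, MgrID, EName, DeptID}, so the common attributes are not a superkey of either fragment. The join is lossy.

No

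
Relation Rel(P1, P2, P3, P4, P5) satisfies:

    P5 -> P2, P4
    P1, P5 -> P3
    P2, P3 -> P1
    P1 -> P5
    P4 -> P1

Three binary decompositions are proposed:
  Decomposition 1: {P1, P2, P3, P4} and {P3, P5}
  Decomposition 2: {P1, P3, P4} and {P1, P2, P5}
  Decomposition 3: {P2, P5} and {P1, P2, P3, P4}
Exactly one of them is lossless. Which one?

Decomposition 1: common = {P3}, closure = {P3} → lossy.
Decomposition 2: common = {P1}, closure = {P1, P2, P3, P4, P5} → lossless.
Decomposition 3: common = {P2}, closure = {P2} → lossy.

Decomposition 2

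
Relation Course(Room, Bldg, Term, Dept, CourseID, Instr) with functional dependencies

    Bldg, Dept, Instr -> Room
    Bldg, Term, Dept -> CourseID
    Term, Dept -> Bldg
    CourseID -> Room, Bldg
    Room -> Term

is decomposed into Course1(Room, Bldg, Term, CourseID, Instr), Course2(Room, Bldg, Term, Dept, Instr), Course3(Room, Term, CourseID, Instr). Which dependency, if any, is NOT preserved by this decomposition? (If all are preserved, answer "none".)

Bldg, Term, Dept -> CourseID

Check Bldg, Term, Dept → CourseID: no single fragment contains all of {Bldg, Term, Dept, CourseID}, and the restricted closure of {Bldg, Term, Dept} across the fragments never reaches {CourseID}.
Bldg, Dept, Instr → Room is preserved.
Term, Dept → Bldg is preserved.
CourseID → Room, Bldg is preserved.
Room → Term is preserved.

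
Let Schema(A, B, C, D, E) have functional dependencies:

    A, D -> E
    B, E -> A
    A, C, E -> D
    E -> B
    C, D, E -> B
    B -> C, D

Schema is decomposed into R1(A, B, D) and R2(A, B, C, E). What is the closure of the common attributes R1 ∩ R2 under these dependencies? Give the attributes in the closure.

A, B, C, D, E

R1 ∩ R2 = {A, B}.
B → C, D applies, adding C, D
A, D → E applies, adding E
Closure: {A, B, C, D, E}.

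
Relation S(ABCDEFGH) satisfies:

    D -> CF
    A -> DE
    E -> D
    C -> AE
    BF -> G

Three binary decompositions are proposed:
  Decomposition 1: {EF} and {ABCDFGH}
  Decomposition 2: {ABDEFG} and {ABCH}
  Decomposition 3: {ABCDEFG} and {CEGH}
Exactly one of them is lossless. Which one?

Decomposition 2

Decomposition 1: common = {F}, closure = {F} → lossy.
Decomposition 2: common = {AB}, closure = {ABCDEFG} → lossless.
Decomposition 3: common = {CEG}, closure = {ACDEFG} → lossy.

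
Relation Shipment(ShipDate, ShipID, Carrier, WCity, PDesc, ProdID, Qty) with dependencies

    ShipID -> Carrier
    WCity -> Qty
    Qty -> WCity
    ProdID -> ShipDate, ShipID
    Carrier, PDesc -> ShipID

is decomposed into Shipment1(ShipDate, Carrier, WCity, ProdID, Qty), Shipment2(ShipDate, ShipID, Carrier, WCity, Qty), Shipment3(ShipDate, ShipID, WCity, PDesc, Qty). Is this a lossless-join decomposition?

Chase test. Columns are ShipDate, ShipID, Carrier, WCity, PDesc, ProdID, Qty; row i has aⱼ where attribute j ∈ Shipmenti, else bᵢⱼ.
Initial tableau (one row per fragment):
  row 1: a1 b12 a3 a4 b15 a6 a7
  row 2: a1 a2 a3 a4 b25 b26 a7
  row 3: a1 a2 b33 a4 a5 b36 a7
Rows 2 and 3 agree on ShipID; apply ShipID→Carrier and equate their Carrier entries.
No row becomes fully distinguished — the join is lossy.

No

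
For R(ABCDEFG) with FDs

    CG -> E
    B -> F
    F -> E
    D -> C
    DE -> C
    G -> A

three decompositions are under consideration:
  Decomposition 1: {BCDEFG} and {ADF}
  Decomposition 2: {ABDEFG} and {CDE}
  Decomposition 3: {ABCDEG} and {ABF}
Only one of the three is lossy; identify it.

Decomposition 1: common = {DF}, closure = {CDEF} → lossy.
Decomposition 2: common = {DE}, closure = {CDE} → lossless.
Decomposition 3: common = {AB}, closure = {ABEF} → lossless.

Decomposition 1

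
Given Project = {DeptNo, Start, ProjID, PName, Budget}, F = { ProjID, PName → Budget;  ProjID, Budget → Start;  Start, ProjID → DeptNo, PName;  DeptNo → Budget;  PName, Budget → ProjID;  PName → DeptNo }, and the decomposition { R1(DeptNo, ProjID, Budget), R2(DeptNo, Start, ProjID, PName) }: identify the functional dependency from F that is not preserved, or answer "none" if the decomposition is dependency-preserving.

ProjID, PName → Budget: restricted closure across fragments reaches Budget.
ProjID, Budget → Start: restricted closure across fragments reaches Start.
Start, ProjID → DeptNo, PName lies within R2.
DeptNo → Budget lies within R1.
PName, Budget → ProjID: restricted closure across fragments reaches ProjID.
PName → DeptNo lies within R2.
Every dependency is enforceable on the fragments, so the decomposition is dependency-preserving.

none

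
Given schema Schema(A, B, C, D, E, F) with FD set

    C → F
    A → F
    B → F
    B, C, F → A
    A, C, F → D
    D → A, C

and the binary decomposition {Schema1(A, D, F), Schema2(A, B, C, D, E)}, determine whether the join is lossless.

Common attributes: Schema1 ∩ Schema2 = {A, D}.
Closure of {A, D}: A → F applies, adding F; D → A, C applies, adding C. So (A, D)⁺ = {A, C, D, F}.
This closure contains every attribute of Schema1, so Schema1 ∩ Schema2 → Schema1. The join is lossless.

Yes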